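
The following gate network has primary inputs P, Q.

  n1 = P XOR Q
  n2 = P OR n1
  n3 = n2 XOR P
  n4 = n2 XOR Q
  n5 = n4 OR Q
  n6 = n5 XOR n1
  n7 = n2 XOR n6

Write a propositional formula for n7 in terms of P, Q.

n1 = P XOR Q
n2 = P OR n1 = P OR (P XOR Q)
n4 = n2 XOR Q = (P OR (P XOR Q)) XOR Q
n5 = n4 OR Q = ((P OR (P XOR Q)) XOR Q) OR Q
n6 = n5 XOR n1 = (((P OR (P XOR Q)) XOR Q) OR Q) XOR (P XOR Q)
n7 = n2 XOR n6 = (P OR (P XOR Q)) XOR ((((P OR (P XOR Q)) XOR Q) OR Q) XOR (P XOR Q))

(P OR (P XOR Q)) XOR ((((P OR (P XOR Q)) XOR Q) OR Q) XOR (P XOR Q))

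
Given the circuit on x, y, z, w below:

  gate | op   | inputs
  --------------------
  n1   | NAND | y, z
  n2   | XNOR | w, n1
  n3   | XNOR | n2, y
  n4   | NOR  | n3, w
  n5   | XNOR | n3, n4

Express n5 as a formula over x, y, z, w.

n1 = y NAND z
n2 = w XNOR n1 = w XNOR (y NAND z)
n3 = n2 XNOR y = (w XNOR (y NAND z)) XNOR y
n4 = n3 NOR w = ((w XNOR (y NAND z)) XNOR y) NOR w
n5 = n3 XNOR n4 = ((w XNOR (y NAND z)) XNOR y) XNOR (((w XNOR (y NAND z)) XNOR y) NOR w)

((w XNOR (y NAND z)) XNOR y) XNOR (((w XNOR (y NAND z)) XNOR y) NOR w)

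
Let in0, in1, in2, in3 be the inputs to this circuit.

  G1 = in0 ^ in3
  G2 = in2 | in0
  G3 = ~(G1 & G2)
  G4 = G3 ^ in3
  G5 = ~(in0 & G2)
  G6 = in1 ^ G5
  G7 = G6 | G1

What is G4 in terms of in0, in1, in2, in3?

G1 = in0 ^ in3
G2 = in2 | in0
G3 = ~(G1 & G2) = ~((in0 ^ in3) & (in2 | in0))
G4 = G3 ^ in3 = (~((in0 ^ in3) & (in2 | in0))) ^ in3

(~((in0 ^ in3) & (in2 | in0))) ^ in3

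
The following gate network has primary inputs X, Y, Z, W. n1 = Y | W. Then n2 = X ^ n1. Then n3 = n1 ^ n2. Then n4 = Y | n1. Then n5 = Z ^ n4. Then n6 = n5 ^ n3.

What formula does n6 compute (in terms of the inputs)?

n1 = Y | W
n2 = X ^ n1 = X ^ (Y | W)
n3 = n1 ^ n2 = (Y | W) ^ (X ^ (Y | W))
n4 = Y | n1 = Y | (Y | W)
n5 = Z ^ n4 = Z ^ (Y | (Y | W))
n6 = n5 ^ n3 = (Z ^ (Y | (Y | W))) ^ ((Y | W) ^ (X ^ (Y | W)))

(Z ^ (Y | (Y | W))) ^ ((Y | W) ^ (X ^ (Y | W)))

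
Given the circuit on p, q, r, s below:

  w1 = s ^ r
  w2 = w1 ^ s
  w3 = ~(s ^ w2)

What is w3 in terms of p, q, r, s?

~(s ^ ((s ^ r) ^ s))

w1 = s ^ r
w2 = w1 ^ s = (s ^ r) ^ s
w3 = ~(s ^ w2) = ~(s ^ ((s ^ r) ^ s))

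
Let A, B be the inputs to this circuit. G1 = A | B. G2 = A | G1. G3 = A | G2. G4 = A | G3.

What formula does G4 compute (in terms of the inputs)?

A | (A | (A | (A | B)))

G1 = A | B
G2 = A | G1 = A | (A | B)
G3 = A | G2 = A | (A | (A | B))
G4 = A | G3 = A | (A | (A | (A | B)))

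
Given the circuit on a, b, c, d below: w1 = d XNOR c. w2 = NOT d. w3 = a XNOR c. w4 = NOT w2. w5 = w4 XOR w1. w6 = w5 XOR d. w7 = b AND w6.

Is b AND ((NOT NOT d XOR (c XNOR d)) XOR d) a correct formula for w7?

w1 = d XNOR c
w2 = NOT d
w4 = NOT w2 = NOT NOT d
w5 = w4 XOR w1 = NOT NOT d XOR (d XNOR c)
w6 = w5 XOR d = (NOT NOT d XOR (d XNOR c)) XOR d
w7 = b AND w6 = b AND ((NOT NOT d XOR (d XNOR c)) XOR d)
At a=0, b=0, c=0, d=0: circuit gives 0, formula gives 0.
At a=0, b=1, c=0, d=0: circuit gives 1, formula gives 1.
Agrees on all 16 inputs.

Yes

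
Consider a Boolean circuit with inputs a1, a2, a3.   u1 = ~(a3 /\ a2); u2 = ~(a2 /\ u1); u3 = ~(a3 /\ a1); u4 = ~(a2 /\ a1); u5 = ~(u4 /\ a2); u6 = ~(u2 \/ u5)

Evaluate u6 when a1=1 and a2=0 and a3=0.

0

u1 = ~(0 /\ 0) = 1
u2 = ~(0 /\ 1) = 1
u4 = ~(0 /\ 1) = 1
u5 = ~(1 /\ 0) = 1
u6 = ~(1 \/ 1) = 0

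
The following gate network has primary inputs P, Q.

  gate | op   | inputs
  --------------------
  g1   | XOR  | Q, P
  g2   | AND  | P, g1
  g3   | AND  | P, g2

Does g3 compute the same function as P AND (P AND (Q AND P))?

g1 = Q XOR P
g2 = P AND g1 = P AND (Q XOR P)
g3 = P AND g2 = P AND (P AND (Q XOR P))
At P=1, Q=0: circuit gives 1, formula gives 0.

No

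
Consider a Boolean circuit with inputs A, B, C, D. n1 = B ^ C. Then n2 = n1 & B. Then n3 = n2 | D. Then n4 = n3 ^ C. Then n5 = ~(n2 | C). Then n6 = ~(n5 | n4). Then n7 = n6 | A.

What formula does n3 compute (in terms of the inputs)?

n1 = B ^ C
n2 = n1 & B = (B ^ C) & B
n3 = n2 | D = ((B ^ C) & B) | D

((B ^ C) & B) | D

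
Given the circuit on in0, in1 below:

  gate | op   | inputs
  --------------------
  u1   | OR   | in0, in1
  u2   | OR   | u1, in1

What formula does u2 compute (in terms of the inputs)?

u1 = in0 OR in1
u2 = u1 OR in1 = (in0 OR in1) OR in1

(in0 OR in1) OR in1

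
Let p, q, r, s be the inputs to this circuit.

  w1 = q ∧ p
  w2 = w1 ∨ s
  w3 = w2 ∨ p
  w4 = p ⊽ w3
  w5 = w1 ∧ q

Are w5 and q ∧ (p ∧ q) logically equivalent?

w1 = q ∧ p
w5 = w1 ∧ q = (q ∧ p) ∧ q
At p=0, q=0, r=0, s=0: circuit gives 0, formula gives 0.
At p=1, q=1, r=0, s=0: circuit gives 1, formula gives 1.
Agrees on all 16 inputs.

Yes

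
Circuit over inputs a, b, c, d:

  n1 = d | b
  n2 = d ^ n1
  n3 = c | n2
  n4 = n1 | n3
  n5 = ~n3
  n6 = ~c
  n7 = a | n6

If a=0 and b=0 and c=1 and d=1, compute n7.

n6 = ~1 = 0
n7 = 0 | 0 = 0

0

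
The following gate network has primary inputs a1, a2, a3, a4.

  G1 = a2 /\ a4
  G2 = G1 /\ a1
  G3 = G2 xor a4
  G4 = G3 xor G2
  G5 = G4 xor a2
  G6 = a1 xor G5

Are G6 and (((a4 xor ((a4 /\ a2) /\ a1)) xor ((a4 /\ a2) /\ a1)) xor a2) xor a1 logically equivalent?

Yes

G1 = a2 /\ a4
G2 = G1 /\ a1 = (a2 /\ a4) /\ a1
G3 = G2 xor a4 = ((a2 /\ a4) /\ a1) xor a4
G4 = G3 xor G2 = (((a2 /\ a4) /\ a1) xor a4) xor ((a2 /\ a4) /\ a1)
G5 = G4 xor a2 = ((((a2 /\ a4) /\ a1) xor a4) xor ((a2 /\ a4) /\ a1)) xor a2
G6 = a1 xor G5 = a1 xor (((((a2 /\ a4) /\ a1) xor a4) xor ((a2 /\ a4) /\ a1)) xor a2)
At a1=0, a2=0, a3=0, a4=0: circuit gives 0, formula gives 0.
At a1=0, a2=0, a3=0, a4=1: circuit gives 1, formula gives 1.
Agrees on all 16 inputs.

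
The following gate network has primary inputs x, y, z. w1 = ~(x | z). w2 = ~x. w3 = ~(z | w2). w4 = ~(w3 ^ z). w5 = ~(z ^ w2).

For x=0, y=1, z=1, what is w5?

1

w2 = ~0 = 1
w5 = ~(1 ^ 1) = 1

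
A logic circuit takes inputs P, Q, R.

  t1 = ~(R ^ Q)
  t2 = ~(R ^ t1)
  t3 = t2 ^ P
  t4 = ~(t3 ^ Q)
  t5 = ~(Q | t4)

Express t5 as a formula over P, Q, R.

t1 = ~(R ^ Q)
t2 = ~(R ^ t1) = ~(R ^ (~(R ^ Q)))
t3 = t2 ^ P = (~(R ^ (~(R ^ Q)))) ^ P
t4 = ~(t3 ^ Q) = ~(((~(R ^ (~(R ^ Q)))) ^ P) ^ Q)
t5 = ~(Q | t4) = ~(Q | (~(((~(R ^ (~(R ^ Q)))) ^ P) ^ Q)))

~(Q | (~(((~(R ^ (~(R ^ Q)))) ^ P) ^ Q)))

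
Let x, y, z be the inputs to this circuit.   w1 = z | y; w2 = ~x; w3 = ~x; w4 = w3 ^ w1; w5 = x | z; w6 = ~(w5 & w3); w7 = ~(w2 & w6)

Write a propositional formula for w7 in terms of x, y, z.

w2 = ~x
w3 = ~x
w5 = x | z
w6 = ~(w5 & w3) = ~((x | z) & ~x)
w7 = ~(w2 & w6) = ~(~x & (~((x | z) & ~x)))

~(~x & (~((x | z) & ~x)))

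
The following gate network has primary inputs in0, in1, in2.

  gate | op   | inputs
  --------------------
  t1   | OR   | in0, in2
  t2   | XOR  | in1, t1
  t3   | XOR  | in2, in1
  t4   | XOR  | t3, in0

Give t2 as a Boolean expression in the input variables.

in1 XOR (in0 OR in2)

t1 = in0 OR in2
t2 = in1 XOR t1 = in1 XOR (in0 OR in2)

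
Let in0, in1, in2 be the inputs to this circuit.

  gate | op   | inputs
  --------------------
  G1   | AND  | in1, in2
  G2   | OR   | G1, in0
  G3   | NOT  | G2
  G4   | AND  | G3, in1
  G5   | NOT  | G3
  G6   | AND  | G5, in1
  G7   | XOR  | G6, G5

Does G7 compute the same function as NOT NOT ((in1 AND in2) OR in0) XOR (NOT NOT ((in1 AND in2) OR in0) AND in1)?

Yes

G1 = in1 AND in2
G2 = G1 OR in0 = (in1 AND in2) OR in0
G3 = NOT G2 = NOT ((in1 AND in2) OR in0)
G5 = NOT G3 = NOT NOT ((in1 AND in2) OR in0)
G6 = G5 AND in1 = NOT NOT ((in1 AND in2) OR in0) AND in1
G7 = G6 XOR G5 = (NOT NOT ((in1 AND in2) OR in0) AND in1) XOR NOT NOT ((in1 AND in2) OR in0)
At in0=0, in1=0, in2=0: circuit gives 0, formula gives 0.
At in0=1, in1=0, in2=0: circuit gives 1, formula gives 1.
Agrees on all 8 inputs.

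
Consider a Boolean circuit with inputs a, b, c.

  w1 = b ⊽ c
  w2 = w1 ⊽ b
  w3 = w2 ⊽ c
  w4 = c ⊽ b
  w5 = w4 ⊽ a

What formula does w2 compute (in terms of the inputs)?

w1 = b ⊽ c
w2 = w1 ⊽ b = (b ⊽ c) ⊽ b

(b ⊽ c) ⊽ b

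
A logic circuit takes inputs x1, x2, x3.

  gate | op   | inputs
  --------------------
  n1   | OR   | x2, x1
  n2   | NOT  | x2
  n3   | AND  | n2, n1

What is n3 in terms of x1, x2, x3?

n1 = x2 OR x1
n2 = NOT x2
n3 = n2 AND n1 = NOT x2 AND (x2 OR x1)

NOT x2 AND (x2 OR x1)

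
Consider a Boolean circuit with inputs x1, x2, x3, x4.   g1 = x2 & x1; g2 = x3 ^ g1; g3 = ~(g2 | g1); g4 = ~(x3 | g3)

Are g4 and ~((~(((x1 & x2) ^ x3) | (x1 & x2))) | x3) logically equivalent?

Yes

g1 = x2 & x1
g2 = x3 ^ g1 = x3 ^ (x2 & x1)
g3 = ~(g2 | g1) = ~((x3 ^ (x2 & x1)) | (x2 & x1))
g4 = ~(x3 | g3) = ~(x3 | (~((x3 ^ (x2 & x1)) | (x2 & x1))))
At x1=0, x2=0, x3=0, x4=0: circuit gives 0, formula gives 0.
At x1=1, x2=1, x3=0, x4=0: circuit gives 1, formula gives 1.
Agrees on all 16 inputs.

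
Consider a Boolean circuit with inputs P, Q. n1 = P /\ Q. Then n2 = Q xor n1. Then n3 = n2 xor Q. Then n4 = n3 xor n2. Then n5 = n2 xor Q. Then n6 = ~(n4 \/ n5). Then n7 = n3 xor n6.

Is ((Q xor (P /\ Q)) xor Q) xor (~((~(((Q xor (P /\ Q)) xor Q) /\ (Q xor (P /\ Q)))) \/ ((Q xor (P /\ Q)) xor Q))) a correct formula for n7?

n1 = P /\ Q
n2 = Q xor n1 = Q xor (P /\ Q)
n3 = n2 xor Q = (Q xor (P /\ Q)) xor Q
n4 = n3 xor n2 = ((Q xor (P /\ Q)) xor Q) xor (Q xor (P /\ Q))
n5 = n2 xor Q = (Q xor (P /\ Q)) xor Q
n6 = ~(n4 \/ n5) = ~((((Q xor (P /\ Q)) xor Q) xor (Q xor (P /\ Q))) \/ ((Q xor (P /\ Q)) xor Q))
n7 = n3 xor n6 = ((Q xor (P /\ Q)) xor Q) xor (~((((Q xor (P /\ Q)) xor Q) xor (Q xor (P /\ Q))) \/ ((Q xor (P /\ Q)) xor Q)))
At P=0, Q=0: circuit gives 1, formula gives 0.

No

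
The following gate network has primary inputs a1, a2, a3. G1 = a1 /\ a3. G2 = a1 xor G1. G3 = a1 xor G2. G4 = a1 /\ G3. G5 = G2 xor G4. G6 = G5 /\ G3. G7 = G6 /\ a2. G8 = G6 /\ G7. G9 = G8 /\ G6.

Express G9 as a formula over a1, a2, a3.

G1 = a1 /\ a3
G2 = a1 xor G1 = a1 xor (a1 /\ a3)
G3 = a1 xor G2 = a1 xor (a1 xor (a1 /\ a3))
G4 = a1 /\ G3 = a1 /\ (a1 xor (a1 xor (a1 /\ a3)))
G5 = G2 xor G4 = (a1 xor (a1 /\ a3)) xor (a1 /\ (a1 xor (a1 xor (a1 /\ a3))))
G6 = G5 /\ G3 = ((a1 xor (a1 /\ a3)) xor (a1 /\ (a1 xor (a1 xor (a1 /\ a3))))) /\ (a1 xor (a1 xor (a1 /\ a3)))
G7 = G6 /\ a2 = (((a1 xor (a1 /\ a3)) xor (a1 /\ (a1 xor (a1 xor (a1 /\ a3))))) /\ (a1 xor (a1 xor (a1 /\ a3)))) /\ a2
G8 = G6 /\ G7 = (((a1 xor (a1 /\ a3)) xor (a1 /\ (a1 xor (a1 xor (a1 /\ a3))))) /\ (a1 xor (a1 xor (a1 /\ a3)))) /\ ((((a1 xor (a1 /\ a3)) xor (a1 /\ (a1 xor (a1 xor (a1 /\ a3))))) /\ (a1 xor (a1 xor (a1 /\ a3)))) /\ a2)
G9 = G8 /\ G6 = ((((a1 xor (a1 /\ a3)) xor (a1 /\ (a1 xor (a1 xor (a1 /\ a3))))) /\ (a1 xor (a1 xor (a1 /\ a3)))) /\ ((((a1 xor (a1 /\ a3)) xor (a1 /\ (a1 xor (a1 xor (a1 /\ a3))))) /\ (a1 xor (a1 xor (a1 /\ a3)))) /\ a2)) /\ (((a1 xor (a1 /\ a3)) xor (a1 /\ (a1 xor (a1 xor (a1 /\ a3))))) /\ (a1 xor (a1 xor (a1 /\ a3))))

((((a1 xor (a1 /\ a3)) xor (a1 /\ (a1 xor (a1 xor (a1 /\ a3))))) /\ (a1 xor (a1 xor (a1 /\ a3)))) /\ ((((a1 xor (a1 /\ a3)) xor (a1 /\ (a1 xor (a1 xor (a1 /\ a3))))) /\ (a1 xor (a1 xor (a1 /\ a3)))) /\ a2)) /\ (((a1 xor (a1 /\ a3)) xor (a1 /\ (a1 xor (a1 xor (a1 /\ a3))))) /\ (a1 xor (a1 xor (a1 /\ a3))))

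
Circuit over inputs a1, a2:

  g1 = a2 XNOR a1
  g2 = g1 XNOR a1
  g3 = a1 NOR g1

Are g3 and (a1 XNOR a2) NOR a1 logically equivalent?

g1 = a2 XNOR a1
g3 = a1 NOR g1 = a1 NOR (a2 XNOR a1)
At a1=0, a2=0: circuit gives 0, formula gives 0.
At a1=0, a2=1: circuit gives 1, formula gives 1.
Agrees on all 4 inputs.

Yes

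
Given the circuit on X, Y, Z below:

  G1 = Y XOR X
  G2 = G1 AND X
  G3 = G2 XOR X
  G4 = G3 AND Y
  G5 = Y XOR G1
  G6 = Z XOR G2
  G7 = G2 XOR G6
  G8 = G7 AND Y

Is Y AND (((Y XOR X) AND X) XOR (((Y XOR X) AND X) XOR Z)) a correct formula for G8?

Yes

G1 = Y XOR X
G2 = G1 AND X = (Y XOR X) AND X
G6 = Z XOR G2 = Z XOR ((Y XOR X) AND X)
G7 = G2 XOR G6 = ((Y XOR X) AND X) XOR (Z XOR ((Y XOR X) AND X))
G8 = G7 AND Y = (((Y XOR X) AND X) XOR (Z XOR ((Y XOR X) AND X))) AND Y
At X=0, Y=0, Z=0: circuit gives 0, formula gives 0.
At X=0, Y=1, Z=1: circuit gives 1, formula gives 1.
Agrees on all 8 inputs.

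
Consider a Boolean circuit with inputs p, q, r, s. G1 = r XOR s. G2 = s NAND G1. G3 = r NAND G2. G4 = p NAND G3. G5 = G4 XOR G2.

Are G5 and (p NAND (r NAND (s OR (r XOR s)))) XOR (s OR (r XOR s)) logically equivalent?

G1 = r XOR s
G2 = s NAND G1 = s NAND (r XOR s)
G3 = r NAND G2 = r NAND (s NAND (r XOR s))
G4 = p NAND G3 = p NAND (r NAND (s NAND (r XOR s)))
G5 = G4 XOR G2 = (p NAND (r NAND (s NAND (r XOR s)))) XOR (s NAND (r XOR s))
At p=0, q=0, r=0, s=0: circuit gives 0, formula gives 1.

No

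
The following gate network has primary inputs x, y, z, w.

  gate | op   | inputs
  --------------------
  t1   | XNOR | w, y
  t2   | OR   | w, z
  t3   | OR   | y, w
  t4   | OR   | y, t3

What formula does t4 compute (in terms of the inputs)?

y OR (y OR w)

t3 = y OR w
t4 = y OR t3 = y OR (y OR w)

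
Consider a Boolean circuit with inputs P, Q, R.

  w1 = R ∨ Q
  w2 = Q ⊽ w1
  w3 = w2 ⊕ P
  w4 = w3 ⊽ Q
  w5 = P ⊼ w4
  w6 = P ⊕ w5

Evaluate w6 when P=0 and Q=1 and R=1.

1

w1 = 1 ∨ 1 = 1
w2 = 1 ⊽ 1 = 0
w3 = 0 ⊕ 0 = 0
w4 = 0 ⊽ 1 = 0
w5 = 0 ⊼ 0 = 1
w6 = 0 ⊕ 1 = 1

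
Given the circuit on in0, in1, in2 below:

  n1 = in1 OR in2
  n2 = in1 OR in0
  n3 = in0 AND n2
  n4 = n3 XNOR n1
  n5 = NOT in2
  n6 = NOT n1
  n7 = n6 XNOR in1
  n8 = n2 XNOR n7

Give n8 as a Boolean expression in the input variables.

(in1 OR in0) XNOR (NOT (in1 OR in2) XNOR in1)

n1 = in1 OR in2
n2 = in1 OR in0
n6 = NOT n1 = NOT (in1 OR in2)
n7 = n6 XNOR in1 = NOT (in1 OR in2) XNOR in1
n8 = n2 XNOR n7 = (in1 OR in0) XNOR (NOT (in1 OR in2) XNOR in1)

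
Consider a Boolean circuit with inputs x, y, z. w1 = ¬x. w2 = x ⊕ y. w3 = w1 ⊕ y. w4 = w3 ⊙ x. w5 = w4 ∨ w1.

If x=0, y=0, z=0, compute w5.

w1 = ¬0 = 1
w3 = 1 ⊕ 0 = 1
w4 = 1 ⊙ 0 = 0
w5 = 0 ∨ 1 = 1

1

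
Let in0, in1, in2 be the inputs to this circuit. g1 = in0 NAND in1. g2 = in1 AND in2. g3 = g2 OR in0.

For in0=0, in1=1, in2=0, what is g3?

0

g2 = 1 AND 0 = 0
g3 = 0 OR 0 = 0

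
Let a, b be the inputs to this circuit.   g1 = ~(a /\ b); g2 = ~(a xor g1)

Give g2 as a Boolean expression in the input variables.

~(a xor (~(a /\ b)))

g1 = ~(a /\ b)
g2 = ~(a xor g1) = ~(a xor (~(a /\ b)))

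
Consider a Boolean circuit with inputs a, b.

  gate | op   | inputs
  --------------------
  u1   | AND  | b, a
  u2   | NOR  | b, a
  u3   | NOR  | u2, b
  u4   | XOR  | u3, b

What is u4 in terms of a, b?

u2 = b NOR a
u3 = u2 NOR b = (b NOR a) NOR b
u4 = u3 XOR b = ((b NOR a) NOR b) XOR b

((b NOR a) NOR b) XOR b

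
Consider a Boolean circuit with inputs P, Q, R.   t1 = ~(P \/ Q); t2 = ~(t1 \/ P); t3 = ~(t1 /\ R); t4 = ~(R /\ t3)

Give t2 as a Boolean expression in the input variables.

t1 = ~(P \/ Q)
t2 = ~(t1 \/ P) = ~((~(P \/ Q)) \/ P)

~((~(P \/ Q)) \/ P)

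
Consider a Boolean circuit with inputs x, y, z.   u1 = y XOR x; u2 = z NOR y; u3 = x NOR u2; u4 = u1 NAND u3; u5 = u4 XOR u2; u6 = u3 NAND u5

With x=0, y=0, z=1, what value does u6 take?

0

u1 = 0 XOR 0 = 0
u2 = 1 NOR 0 = 0
u3 = 0 NOR 0 = 1
u4 = 0 NAND 1 = 1
u5 = 1 XOR 0 = 1
u6 = 1 NAND 1 = 0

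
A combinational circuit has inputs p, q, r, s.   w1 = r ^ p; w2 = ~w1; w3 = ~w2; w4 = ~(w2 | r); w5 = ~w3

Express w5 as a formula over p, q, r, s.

w1 = r ^ p
w2 = ~w1 = ~(r ^ p)
w3 = ~w2 = ~~(r ^ p)
w5 = ~w3 = ~~~(r ^ p)

~~~(r ^ p)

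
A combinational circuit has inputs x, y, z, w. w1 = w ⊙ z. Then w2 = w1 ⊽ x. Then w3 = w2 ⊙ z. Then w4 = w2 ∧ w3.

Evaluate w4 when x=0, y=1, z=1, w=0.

1

w1 = 0 ⊙ 1 = 0
w2 = 0 ⊽ 0 = 1
w3 = 1 ⊙ 1 = 1
w4 = 1 ∧ 1 = 1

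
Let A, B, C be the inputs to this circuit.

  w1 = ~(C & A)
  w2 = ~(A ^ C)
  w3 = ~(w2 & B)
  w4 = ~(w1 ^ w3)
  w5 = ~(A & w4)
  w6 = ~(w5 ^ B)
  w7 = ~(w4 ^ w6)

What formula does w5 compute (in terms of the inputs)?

w1 = ~(C & A)
w2 = ~(A ^ C)
w3 = ~(w2 & B) = ~((~(A ^ C)) & B)
w4 = ~(w1 ^ w3) = ~((~(C & A)) ^ (~((~(A ^ C)) & B)))
w5 = ~(A & w4) = ~(A & (~((~(C & A)) ^ (~((~(A ^ C)) & B)))))

~(A & (~((~(C & A)) ^ (~((~(A ^ C)) & B)))))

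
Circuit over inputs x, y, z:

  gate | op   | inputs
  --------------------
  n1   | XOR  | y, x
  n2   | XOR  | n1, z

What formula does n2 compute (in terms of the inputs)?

(y XOR x) XOR z

n1 = y XOR x
n2 = n1 XOR z = (y XOR x) XOR z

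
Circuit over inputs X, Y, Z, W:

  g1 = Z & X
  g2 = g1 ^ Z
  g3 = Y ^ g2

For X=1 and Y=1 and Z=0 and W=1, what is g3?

1

g1 = 0 & 1 = 0
g2 = 0 ^ 0 = 0
g3 = 1 ^ 0 = 1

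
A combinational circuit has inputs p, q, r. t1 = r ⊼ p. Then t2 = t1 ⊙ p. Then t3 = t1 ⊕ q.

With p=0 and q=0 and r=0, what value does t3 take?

t1 = 0 ⊼ 0 = 1
t3 = 1 ⊕ 0 = 1

1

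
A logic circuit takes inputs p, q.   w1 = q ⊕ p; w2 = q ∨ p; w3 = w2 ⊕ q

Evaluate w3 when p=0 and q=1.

0

w2 = 1 ∨ 0 = 1
w3 = 1 ⊕ 1 = 0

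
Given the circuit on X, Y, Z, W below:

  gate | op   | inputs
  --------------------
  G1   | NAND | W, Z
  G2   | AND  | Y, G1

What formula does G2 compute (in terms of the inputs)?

Y AND (W NAND Z)

G1 = W NAND Z
G2 = Y AND G1 = Y AND (W NAND Z)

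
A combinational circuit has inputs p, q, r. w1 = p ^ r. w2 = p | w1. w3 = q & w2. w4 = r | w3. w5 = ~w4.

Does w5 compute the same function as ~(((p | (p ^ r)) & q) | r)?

Yes

w1 = p ^ r
w2 = p | w1 = p | (p ^ r)
w3 = q & w2 = q & (p | (p ^ r))
w4 = r | w3 = r | (q & (p | (p ^ r)))
w5 = ~w4 = ~(r | (q & (p | (p ^ r))))
At p=0, q=0, r=1: circuit gives 0, formula gives 0.
At p=0, q=0, r=0: circuit gives 1, formula gives 1.
Agrees on all 8 inputs.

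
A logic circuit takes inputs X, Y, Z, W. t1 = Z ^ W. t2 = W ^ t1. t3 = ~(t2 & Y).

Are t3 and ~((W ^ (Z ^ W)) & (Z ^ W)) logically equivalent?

t1 = Z ^ W
t2 = W ^ t1 = W ^ (Z ^ W)
t3 = ~(t2 & Y) = ~((W ^ (Z ^ W)) & Y)
At X=0, Y=0, Z=1, W=0: circuit gives 1, formula gives 0.

No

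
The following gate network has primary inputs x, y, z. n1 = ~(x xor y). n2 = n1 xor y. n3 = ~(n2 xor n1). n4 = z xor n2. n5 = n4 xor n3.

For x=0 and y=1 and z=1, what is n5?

n1 = ~(0 xor 1) = 0
n2 = 0 xor 1 = 1
n3 = ~(1 xor 0) = 0
n4 = 1 xor 1 = 0
n5 = 0 xor 0 = 0

0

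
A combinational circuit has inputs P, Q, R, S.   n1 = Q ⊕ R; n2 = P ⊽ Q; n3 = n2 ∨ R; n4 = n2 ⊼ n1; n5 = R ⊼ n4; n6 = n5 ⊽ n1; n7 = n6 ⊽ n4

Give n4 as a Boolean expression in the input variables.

n1 = Q ⊕ R
n2 = P ⊽ Q
n4 = n2 ⊼ n1 = (P ⊽ Q) ⊼ (Q ⊕ R)

(P ⊽ Q) ⊼ (Q ⊕ R)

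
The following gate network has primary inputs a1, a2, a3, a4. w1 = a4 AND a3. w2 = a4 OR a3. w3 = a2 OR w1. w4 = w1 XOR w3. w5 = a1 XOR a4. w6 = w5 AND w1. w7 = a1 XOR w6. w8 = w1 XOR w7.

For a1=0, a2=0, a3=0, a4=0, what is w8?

0

w1 = 0 AND 0 = 0
w5 = 0 XOR 0 = 0
w6 = 0 AND 0 = 0
w7 = 0 XOR 0 = 0
w8 = 0 XOR 0 = 0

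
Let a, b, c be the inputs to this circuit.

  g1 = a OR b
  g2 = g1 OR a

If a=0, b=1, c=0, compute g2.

1

g1 = 0 OR 1 = 1
g2 = 1 OR 0 = 1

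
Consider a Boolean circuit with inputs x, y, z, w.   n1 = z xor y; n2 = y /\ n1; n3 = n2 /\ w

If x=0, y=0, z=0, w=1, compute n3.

n1 = 0 xor 0 = 0
n2 = 0 /\ 0 = 0
n3 = 0 /\ 1 = 0

0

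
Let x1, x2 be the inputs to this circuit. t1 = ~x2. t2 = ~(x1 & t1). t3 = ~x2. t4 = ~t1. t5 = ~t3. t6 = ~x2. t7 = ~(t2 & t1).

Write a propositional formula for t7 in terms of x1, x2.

t1 = ~x2
t2 = ~(x1 & t1) = ~(x1 & ~x2)
t7 = ~(t2 & t1) = ~((~(x1 & ~x2)) & ~x2)

~((~(x1 & ~x2)) & ~x2)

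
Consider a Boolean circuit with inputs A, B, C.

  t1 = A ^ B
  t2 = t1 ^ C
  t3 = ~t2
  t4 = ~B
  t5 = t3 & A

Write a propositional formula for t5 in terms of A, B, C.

~((A ^ B) ^ C) & A

t1 = A ^ B
t2 = t1 ^ C = (A ^ B) ^ C
t3 = ~t2 = ~((A ^ B) ^ C)
t5 = t3 & A = ~((A ^ B) ^ C) & A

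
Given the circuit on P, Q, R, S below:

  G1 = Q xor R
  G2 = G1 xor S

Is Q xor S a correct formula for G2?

G1 = Q xor R
G2 = G1 xor S = (Q xor R) xor S
At P=0, Q=0, R=1, S=0: circuit gives 1, formula gives 0.

No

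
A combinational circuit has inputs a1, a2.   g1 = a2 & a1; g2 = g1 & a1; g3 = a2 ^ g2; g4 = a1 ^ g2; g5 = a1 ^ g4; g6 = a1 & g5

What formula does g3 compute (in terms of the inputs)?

a2 ^ ((a2 & a1) & a1)

g1 = a2 & a1
g2 = g1 & a1 = (a2 & a1) & a1
g3 = a2 ^ g2 = a2 ^ ((a2 & a1) & a1)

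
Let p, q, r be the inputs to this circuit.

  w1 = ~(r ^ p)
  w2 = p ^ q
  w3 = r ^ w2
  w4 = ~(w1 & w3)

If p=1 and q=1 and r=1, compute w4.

w1 = ~(1 ^ 1) = 1
w2 = 1 ^ 1 = 0
w3 = 1 ^ 0 = 1
w4 = ~(1 & 1) = 0

0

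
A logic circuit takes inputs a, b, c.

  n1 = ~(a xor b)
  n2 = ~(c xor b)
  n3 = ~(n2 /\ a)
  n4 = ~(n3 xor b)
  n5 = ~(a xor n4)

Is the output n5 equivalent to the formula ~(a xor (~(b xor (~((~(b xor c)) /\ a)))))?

n2 = ~(c xor b)
n3 = ~(n2 /\ a) = ~((~(c xor b)) /\ a)
n4 = ~(n3 xor b) = ~((~((~(c xor b)) /\ a)) xor b)
n5 = ~(a xor n4) = ~(a xor (~((~((~(c xor b)) /\ a)) xor b)))
At a=0, b=1, c=0: circuit gives 0, formula gives 0.
At a=0, b=0, c=0: circuit gives 1, formula gives 1.
Agrees on all 8 inputs.

Yes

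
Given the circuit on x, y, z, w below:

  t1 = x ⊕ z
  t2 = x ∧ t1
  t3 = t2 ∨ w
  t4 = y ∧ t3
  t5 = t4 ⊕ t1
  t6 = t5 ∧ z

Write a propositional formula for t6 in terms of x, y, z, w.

((y ∧ ((x ∧ (x ⊕ z)) ∨ w)) ⊕ (x ⊕ z)) ∧ z

t1 = x ⊕ z
t2 = x ∧ t1 = x ∧ (x ⊕ z)
t3 = t2 ∨ w = (x ∧ (x ⊕ z)) ∨ w
t4 = y ∧ t3 = y ∧ ((x ∧ (x ⊕ z)) ∨ w)
t5 = t4 ⊕ t1 = (y ∧ ((x ∧ (x ⊕ z)) ∨ w)) ⊕ (x ⊕ z)
t6 = t5 ∧ z = ((y ∧ ((x ∧ (x ⊕ z)) ∨ w)) ⊕ (x ⊕ z)) ∧ z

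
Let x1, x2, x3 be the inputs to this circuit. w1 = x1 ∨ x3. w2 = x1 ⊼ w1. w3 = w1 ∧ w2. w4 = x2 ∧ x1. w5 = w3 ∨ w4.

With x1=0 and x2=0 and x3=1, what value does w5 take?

w1 = 0 ∨ 1 = 1
w2 = 0 ⊼ 1 = 1
w3 = 1 ∧ 1 = 1
w4 = 0 ∧ 0 = 0
w5 = 1 ∨ 0 = 1

1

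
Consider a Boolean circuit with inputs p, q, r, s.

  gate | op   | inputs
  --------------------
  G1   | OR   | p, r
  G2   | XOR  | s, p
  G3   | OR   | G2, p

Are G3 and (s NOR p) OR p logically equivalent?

No

G2 = s XOR p
G3 = G2 OR p = (s XOR p) OR p
At p=0, q=0, r=0, s=0: circuit gives 0, formula gives 1.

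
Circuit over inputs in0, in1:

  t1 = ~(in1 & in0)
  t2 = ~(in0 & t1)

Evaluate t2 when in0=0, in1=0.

t1 = ~(0 & 0) = 1
t2 = ~(0 & 1) = 1

1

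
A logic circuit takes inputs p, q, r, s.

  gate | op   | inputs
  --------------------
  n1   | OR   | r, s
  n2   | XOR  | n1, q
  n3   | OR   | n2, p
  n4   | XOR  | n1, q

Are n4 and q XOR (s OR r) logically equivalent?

Yes

n1 = r OR s
n4 = n1 XOR q = (r OR s) XOR q
At p=0, q=0, r=0, s=0: circuit gives 0, formula gives 0.
At p=0, q=0, r=0, s=1: circuit gives 1, formula gives 1.
Agrees on all 16 inputs.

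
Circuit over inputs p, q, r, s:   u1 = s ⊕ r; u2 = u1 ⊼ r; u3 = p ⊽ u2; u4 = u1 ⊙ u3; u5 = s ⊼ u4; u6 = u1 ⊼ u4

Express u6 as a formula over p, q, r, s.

(s ⊕ r) ⊼ ((s ⊕ r) ⊙ (p ⊽ ((s ⊕ r) ⊼ r)))

u1 = s ⊕ r
u2 = u1 ⊼ r = (s ⊕ r) ⊼ r
u3 = p ⊽ u2 = p ⊽ ((s ⊕ r) ⊼ r)
u4 = u1 ⊙ u3 = (s ⊕ r) ⊙ (p ⊽ ((s ⊕ r) ⊼ r))
u6 = u1 ⊼ u4 = (s ⊕ r) ⊼ ((s ⊕ r) ⊙ (p ⊽ ((s ⊕ r) ⊼ r)))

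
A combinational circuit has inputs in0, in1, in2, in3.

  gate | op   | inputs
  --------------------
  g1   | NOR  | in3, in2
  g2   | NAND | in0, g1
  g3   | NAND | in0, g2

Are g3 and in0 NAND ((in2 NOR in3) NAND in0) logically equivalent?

Yes

g1 = in3 NOR in2
g2 = in0 NAND g1 = in0 NAND (in3 NOR in2)
g3 = in0 NAND g2 = in0 NAND (in0 NAND (in3 NOR in2))
At in0=1, in1=0, in2=0, in3=1: circuit gives 0, formula gives 0.
At in0=0, in1=0, in2=0, in3=0: circuit gives 1, formula gives 1.
Agrees on all 16 inputs.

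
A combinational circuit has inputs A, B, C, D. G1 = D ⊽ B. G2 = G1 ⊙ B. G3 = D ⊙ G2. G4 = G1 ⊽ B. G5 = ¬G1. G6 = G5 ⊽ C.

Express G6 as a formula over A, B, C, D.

G1 = D ⊽ B
G5 = ¬G1 = ¬(D ⊽ B)
G6 = G5 ⊽ C = ¬(D ⊽ B) ⊽ C

¬(D ⊽ B) ⊽ C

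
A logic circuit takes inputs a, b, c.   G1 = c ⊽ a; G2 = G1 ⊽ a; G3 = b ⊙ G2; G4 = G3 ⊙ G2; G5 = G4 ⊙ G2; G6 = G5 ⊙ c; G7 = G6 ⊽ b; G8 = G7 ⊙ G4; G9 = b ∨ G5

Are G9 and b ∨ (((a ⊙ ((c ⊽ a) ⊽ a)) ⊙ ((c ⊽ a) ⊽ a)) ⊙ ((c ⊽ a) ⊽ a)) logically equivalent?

No

G1 = c ⊽ a
G2 = G1 ⊽ a = (c ⊽ a) ⊽ a
G3 = b ⊙ G2 = b ⊙ ((c ⊽ a) ⊽ a)
G4 = G3 ⊙ G2 = (b ⊙ ((c ⊽ a) ⊽ a)) ⊙ ((c ⊽ a) ⊽ a)
G5 = G4 ⊙ G2 = ((b ⊙ ((c ⊽ a) ⊽ a)) ⊙ ((c ⊽ a) ⊽ a)) ⊙ ((c ⊽ a) ⊽ a)
G9 = b ∨ G5 = b ∨ (((b ⊙ ((c ⊽ a) ⊽ a)) ⊙ ((c ⊽ a) ⊽ a)) ⊙ ((c ⊽ a) ⊽ a))
At a=1, b=0, c=0: circuit gives 1, formula gives 0.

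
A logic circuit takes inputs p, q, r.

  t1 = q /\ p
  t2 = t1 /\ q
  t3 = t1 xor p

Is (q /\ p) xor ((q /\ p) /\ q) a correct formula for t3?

No

t1 = q /\ p
t3 = t1 xor p = (q /\ p) xor p
At p=1, q=0, r=0: circuit gives 1, formula gives 0.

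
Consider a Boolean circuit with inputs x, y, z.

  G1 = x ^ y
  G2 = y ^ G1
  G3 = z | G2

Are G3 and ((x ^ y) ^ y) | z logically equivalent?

G1 = x ^ y
G2 = y ^ G1 = y ^ (x ^ y)
G3 = z | G2 = z | (y ^ (x ^ y))
At x=0, y=0, z=0: circuit gives 0, formula gives 0.
At x=0, y=0, z=1: circuit gives 1, formula gives 1.
Agrees on all 8 inputs.

Yes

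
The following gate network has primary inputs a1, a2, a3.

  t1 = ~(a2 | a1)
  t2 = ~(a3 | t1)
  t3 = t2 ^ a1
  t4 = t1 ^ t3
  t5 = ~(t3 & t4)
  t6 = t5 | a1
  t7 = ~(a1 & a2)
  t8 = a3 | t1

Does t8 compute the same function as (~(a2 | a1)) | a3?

Yes

t1 = ~(a2 | a1)
t8 = a3 | t1 = a3 | (~(a2 | a1))
At a1=0, a2=1, a3=0: circuit gives 0, formula gives 0.
At a1=0, a2=0, a3=0: circuit gives 1, formula gives 1.
Agrees on all 8 inputs.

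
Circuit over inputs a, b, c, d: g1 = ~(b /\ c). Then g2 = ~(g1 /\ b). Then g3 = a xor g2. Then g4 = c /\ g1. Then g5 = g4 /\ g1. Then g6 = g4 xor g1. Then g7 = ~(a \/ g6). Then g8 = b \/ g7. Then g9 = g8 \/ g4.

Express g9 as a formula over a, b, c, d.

(b \/ (~(a \/ ((c /\ (~(b /\ c))) xor (~(b /\ c)))))) \/ (c /\ (~(b /\ c)))

g1 = ~(b /\ c)
g4 = c /\ g1 = c /\ (~(b /\ c))
g6 = g4 xor g1 = (c /\ (~(b /\ c))) xor (~(b /\ c))
g7 = ~(a \/ g6) = ~(a \/ ((c /\ (~(b /\ c))) xor (~(b /\ c))))
g8 = b \/ g7 = b \/ (~(a \/ ((c /\ (~(b /\ c))) xor (~(b /\ c)))))
g9 = g8 \/ g4 = (b \/ (~(a \/ ((c /\ (~(b /\ c))) xor (~(b /\ c)))))) \/ (c /\ (~(b /\ c)))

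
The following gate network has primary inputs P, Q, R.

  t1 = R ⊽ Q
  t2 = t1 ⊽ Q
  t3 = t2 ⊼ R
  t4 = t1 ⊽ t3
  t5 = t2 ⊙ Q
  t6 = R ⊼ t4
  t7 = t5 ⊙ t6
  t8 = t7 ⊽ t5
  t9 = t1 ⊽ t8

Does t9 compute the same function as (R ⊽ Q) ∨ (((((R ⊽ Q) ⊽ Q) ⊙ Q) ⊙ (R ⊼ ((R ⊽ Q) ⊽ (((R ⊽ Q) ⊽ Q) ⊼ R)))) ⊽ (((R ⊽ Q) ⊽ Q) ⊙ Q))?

No

t1 = R ⊽ Q
t2 = t1 ⊽ Q = (R ⊽ Q) ⊽ Q
t3 = t2 ⊼ R = ((R ⊽ Q) ⊽ Q) ⊼ R
t4 = t1 ⊽ t3 = (R ⊽ Q) ⊽ (((R ⊽ Q) ⊽ Q) ⊼ R)
t5 = t2 ⊙ Q = ((R ⊽ Q) ⊽ Q) ⊙ Q
t6 = R ⊼ t4 = R ⊼ ((R ⊽ Q) ⊽ (((R ⊽ Q) ⊽ Q) ⊼ R))
t7 = t5 ⊙ t6 = (((R ⊽ Q) ⊽ Q) ⊙ Q) ⊙ (R ⊼ ((R ⊽ Q) ⊽ (((R ⊽ Q) ⊽ Q) ⊼ R)))
t8 = t7 ⊽ t5 = ((((R ⊽ Q) ⊽ Q) ⊙ Q) ⊙ (R ⊼ ((R ⊽ Q) ⊽ (((R ⊽ Q) ⊽ Q) ⊼ R)))) ⊽ (((R ⊽ Q) ⊽ Q) ⊙ Q)
t9 = t1 ⊽ t8 = (R ⊽ Q) ⊽ (((((R ⊽ Q) ⊽ Q) ⊙ Q) ⊙ (R ⊼ ((R ⊽ Q) ⊽ (((R ⊽ Q) ⊽ Q) ⊼ R)))) ⊽ (((R ⊽ Q) ⊽ Q) ⊙ Q))
At P=0, Q=0, R=0: circuit gives 0, formula gives 1.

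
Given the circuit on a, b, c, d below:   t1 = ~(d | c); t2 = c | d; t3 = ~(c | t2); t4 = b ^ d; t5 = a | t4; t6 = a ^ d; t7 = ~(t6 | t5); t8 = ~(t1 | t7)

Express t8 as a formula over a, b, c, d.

t1 = ~(d | c)
t4 = b ^ d
t5 = a | t4 = a | (b ^ d)
t6 = a ^ d
t7 = ~(t6 | t5) = ~((a ^ d) | (a | (b ^ d)))
t8 = ~(t1 | t7) = ~((~(d | c)) | (~((a ^ d) | (a | (b ^ d)))))

~((~(d | c)) | (~((a ^ d) | (a | (b ^ d)))))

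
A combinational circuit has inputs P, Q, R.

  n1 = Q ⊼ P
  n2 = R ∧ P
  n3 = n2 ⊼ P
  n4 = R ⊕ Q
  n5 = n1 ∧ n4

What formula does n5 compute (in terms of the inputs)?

n1 = Q ⊼ P
n4 = R ⊕ Q
n5 = n1 ∧ n4 = (Q ⊼ P) ∧ (R ⊕ Q)

(Q ⊼ P) ∧ (R ⊕ Q)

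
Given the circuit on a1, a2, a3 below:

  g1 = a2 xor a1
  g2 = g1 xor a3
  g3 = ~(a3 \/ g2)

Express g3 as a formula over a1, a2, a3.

g1 = a2 xor a1
g2 = g1 xor a3 = (a2 xor a1) xor a3
g3 = ~(a3 \/ g2) = ~(a3 \/ ((a2 xor a1) xor a3))

~(a3 \/ ((a2 xor a1) xor a3))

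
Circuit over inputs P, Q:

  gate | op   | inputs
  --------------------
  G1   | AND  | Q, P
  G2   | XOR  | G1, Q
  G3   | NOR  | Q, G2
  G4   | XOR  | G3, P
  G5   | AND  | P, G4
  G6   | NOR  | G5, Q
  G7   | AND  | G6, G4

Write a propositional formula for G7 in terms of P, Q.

((P AND ((Q NOR ((Q AND P) XOR Q)) XOR P)) NOR Q) AND ((Q NOR ((Q AND P) XOR Q)) XOR P)

G1 = Q AND P
G2 = G1 XOR Q = (Q AND P) XOR Q
G3 = Q NOR G2 = Q NOR ((Q AND P) XOR Q)
G4 = G3 XOR P = (Q NOR ((Q AND P) XOR Q)) XOR P
G5 = P AND G4 = P AND ((Q NOR ((Q AND P) XOR Q)) XOR P)
G6 = G5 NOR Q = (P AND ((Q NOR ((Q AND P) XOR Q)) XOR P)) NOR Q
G7 = G6 AND G4 = ((P AND ((Q NOR ((Q AND P) XOR Q)) XOR P)) NOR Q) AND ((Q NOR ((Q AND P) XOR Q)) XOR P)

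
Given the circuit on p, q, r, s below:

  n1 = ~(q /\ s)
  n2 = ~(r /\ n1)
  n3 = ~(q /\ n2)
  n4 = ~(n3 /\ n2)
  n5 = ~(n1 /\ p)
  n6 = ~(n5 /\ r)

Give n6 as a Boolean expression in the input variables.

~((~((~(q /\ s)) /\ p)) /\ r)

n1 = ~(q /\ s)
n5 = ~(n1 /\ p) = ~((~(q /\ s)) /\ p)
n6 = ~(n5 /\ r) = ~((~((~(q /\ s)) /\ p)) /\ r)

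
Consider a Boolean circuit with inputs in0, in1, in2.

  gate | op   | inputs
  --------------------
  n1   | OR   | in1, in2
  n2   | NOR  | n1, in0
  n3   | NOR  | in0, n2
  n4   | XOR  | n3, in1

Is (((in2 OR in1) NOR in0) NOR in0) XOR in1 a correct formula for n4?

Yes

n1 = in1 OR in2
n2 = n1 NOR in0 = (in1 OR in2) NOR in0
n3 = in0 NOR n2 = in0 NOR ((in1 OR in2) NOR in0)
n4 = n3 XOR in1 = (in0 NOR ((in1 OR in2) NOR in0)) XOR in1
At in0=0, in1=0, in2=0: circuit gives 0, formula gives 0.
At in0=0, in1=0, in2=1: circuit gives 1, formula gives 1.
Agrees on all 8 inputs.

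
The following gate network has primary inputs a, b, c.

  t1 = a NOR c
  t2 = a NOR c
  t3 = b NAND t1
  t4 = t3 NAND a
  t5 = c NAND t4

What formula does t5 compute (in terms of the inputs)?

c NAND ((b NAND (a NOR c)) NAND a)

t1 = a NOR c
t3 = b NAND t1 = b NAND (a NOR c)
t4 = t3 NAND a = (b NAND (a NOR c)) NAND a
t5 = c NAND t4 = c NAND ((b NAND (a NOR c)) NAND a)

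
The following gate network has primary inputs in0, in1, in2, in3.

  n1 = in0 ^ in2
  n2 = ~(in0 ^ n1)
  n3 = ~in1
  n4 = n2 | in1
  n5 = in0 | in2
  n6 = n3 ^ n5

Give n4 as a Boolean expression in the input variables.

n1 = in0 ^ in2
n2 = ~(in0 ^ n1) = ~(in0 ^ (in0 ^ in2))
n4 = n2 | in1 = (~(in0 ^ (in0 ^ in2))) | in1

(~(in0 ^ (in0 ^ in2))) | in1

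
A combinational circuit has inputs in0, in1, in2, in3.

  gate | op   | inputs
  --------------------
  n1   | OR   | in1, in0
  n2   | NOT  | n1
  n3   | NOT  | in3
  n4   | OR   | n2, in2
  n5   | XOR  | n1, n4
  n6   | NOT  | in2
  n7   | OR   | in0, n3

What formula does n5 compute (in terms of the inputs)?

(in1 OR in0) XOR (NOT (in1 OR in0) OR in2)

n1 = in1 OR in0
n2 = NOT n1 = NOT (in1 OR in0)
n4 = n2 OR in2 = NOT (in1 OR in0) OR in2
n5 = n1 XOR n4 = (in1 OR in0) XOR (NOT (in1 OR in0) OR in2)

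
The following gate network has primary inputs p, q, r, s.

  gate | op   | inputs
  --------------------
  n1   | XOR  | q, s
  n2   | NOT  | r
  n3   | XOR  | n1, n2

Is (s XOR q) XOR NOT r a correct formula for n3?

Yes

n1 = q XOR s
n2 = NOT r
n3 = n1 XOR n2 = (q XOR s) XOR NOT r
At p=0, q=0, r=0, s=1: circuit gives 0, formula gives 0.
At p=0, q=0, r=0, s=0: circuit gives 1, formula gives 1.
Agrees on all 16 inputs.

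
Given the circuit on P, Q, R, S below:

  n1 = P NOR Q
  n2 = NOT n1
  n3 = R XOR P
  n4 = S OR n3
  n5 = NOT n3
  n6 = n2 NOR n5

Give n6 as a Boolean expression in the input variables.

NOT (P NOR Q) NOR NOT (R XOR P)

n1 = P NOR Q
n2 = NOT n1 = NOT (P NOR Q)
n3 = R XOR P
n5 = NOT n3 = NOT (R XOR P)
n6 = n2 NOR n5 = NOT (P NOR Q) NOR NOT (R XOR P)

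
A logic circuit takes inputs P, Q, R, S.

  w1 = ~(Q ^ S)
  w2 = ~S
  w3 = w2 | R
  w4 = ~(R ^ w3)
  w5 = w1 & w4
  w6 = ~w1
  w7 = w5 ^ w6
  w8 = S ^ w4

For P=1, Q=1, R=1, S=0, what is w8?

w2 = ~0 = 1
w3 = 1 | 1 = 1
w4 = ~(1 ^ 1) = 1
w8 = 0 ^ 1 = 1

1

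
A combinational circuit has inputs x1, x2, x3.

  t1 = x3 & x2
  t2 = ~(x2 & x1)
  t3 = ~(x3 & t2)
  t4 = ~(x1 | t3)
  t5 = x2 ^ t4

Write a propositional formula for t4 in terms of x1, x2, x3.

~(x1 | (~(x3 & (~(x2 & x1)))))

t2 = ~(x2 & x1)
t3 = ~(x3 & t2) = ~(x3 & (~(x2 & x1)))
t4 = ~(x1 | t3) = ~(x1 | (~(x3 & (~(x2 & x1)))))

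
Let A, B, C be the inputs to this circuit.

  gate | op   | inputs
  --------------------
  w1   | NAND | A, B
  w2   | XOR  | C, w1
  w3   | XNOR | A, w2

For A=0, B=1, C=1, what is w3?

1

w1 = 0 NAND 1 = 1
w2 = 1 XOR 1 = 0
w3 = 0 XNOR 0 = 1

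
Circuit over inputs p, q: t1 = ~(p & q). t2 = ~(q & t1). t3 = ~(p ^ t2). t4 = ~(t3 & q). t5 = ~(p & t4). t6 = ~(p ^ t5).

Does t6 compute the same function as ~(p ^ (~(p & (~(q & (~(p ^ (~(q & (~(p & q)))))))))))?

Yes

t1 = ~(p & q)
t2 = ~(q & t1) = ~(q & (~(p & q)))
t3 = ~(p ^ t2) = ~(p ^ (~(q & (~(p & q)))))
t4 = ~(t3 & q) = ~((~(p ^ (~(q & (~(p & q)))))) & q)
t5 = ~(p & t4) = ~(p & (~((~(p ^ (~(q & (~(p & q)))))) & q)))
t6 = ~(p ^ t5) = ~(p ^ (~(p & (~((~(p ^ (~(q & (~(p & q)))))) & q)))))
At p=0, q=0: circuit gives 0, formula gives 0.
At p=1, q=1: circuit gives 1, formula gives 1.
Agrees on all 4 inputs.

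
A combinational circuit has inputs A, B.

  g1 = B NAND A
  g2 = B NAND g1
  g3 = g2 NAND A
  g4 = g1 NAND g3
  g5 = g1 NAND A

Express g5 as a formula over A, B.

g1 = B NAND A
g5 = g1 NAND A = (B NAND A) NAND A

(B NAND A) NAND A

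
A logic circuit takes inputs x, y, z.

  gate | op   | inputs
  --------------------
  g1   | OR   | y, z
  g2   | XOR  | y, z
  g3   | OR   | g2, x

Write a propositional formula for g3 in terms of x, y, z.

g2 = y XOR z
g3 = g2 OR x = (y XOR z) OR x

(y XOR z) OR x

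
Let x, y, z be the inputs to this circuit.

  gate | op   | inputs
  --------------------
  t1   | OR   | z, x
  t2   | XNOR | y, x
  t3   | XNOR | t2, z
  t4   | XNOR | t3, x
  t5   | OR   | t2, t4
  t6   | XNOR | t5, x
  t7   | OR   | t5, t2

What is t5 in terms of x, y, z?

t2 = y XNOR x
t3 = t2 XNOR z = (y XNOR x) XNOR z
t4 = t3 XNOR x = ((y XNOR x) XNOR z) XNOR x
t5 = t2 OR t4 = (y XNOR x) OR (((y XNOR x) XNOR z) XNOR x)

(y XNOR x) OR (((y XNOR x) XNOR z) XNOR x)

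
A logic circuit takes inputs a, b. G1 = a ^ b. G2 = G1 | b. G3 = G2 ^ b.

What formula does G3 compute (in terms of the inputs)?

((a ^ b) | b) ^ b

G1 = a ^ b
G2 = G1 | b = (a ^ b) | b
G3 = G2 ^ b = ((a ^ b) | b) ^ b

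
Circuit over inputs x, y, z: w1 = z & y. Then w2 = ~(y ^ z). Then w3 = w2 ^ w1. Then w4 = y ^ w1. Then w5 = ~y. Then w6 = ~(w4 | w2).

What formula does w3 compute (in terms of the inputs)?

(~(y ^ z)) ^ (z & y)

w1 = z & y
w2 = ~(y ^ z)
w3 = w2 ^ w1 = (~(y ^ z)) ^ (z & y)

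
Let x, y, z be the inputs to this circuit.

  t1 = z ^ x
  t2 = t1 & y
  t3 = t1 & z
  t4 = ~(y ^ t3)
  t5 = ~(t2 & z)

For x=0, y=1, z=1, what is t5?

t1 = 1 ^ 0 = 1
t2 = 1 & 1 = 1
t5 = ~(1 & 1) = 0

0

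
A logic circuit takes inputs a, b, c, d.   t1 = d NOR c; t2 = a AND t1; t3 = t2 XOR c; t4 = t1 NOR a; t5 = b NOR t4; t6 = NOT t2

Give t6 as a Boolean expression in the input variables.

t1 = d NOR c
t2 = a AND t1 = a AND (d NOR c)
t6 = NOT t2 = NOT (a AND (d NOR c))

NOT (a AND (d NOR c))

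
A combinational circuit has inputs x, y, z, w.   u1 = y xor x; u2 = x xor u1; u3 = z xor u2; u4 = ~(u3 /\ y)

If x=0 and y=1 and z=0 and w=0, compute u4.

0

u1 = 1 xor 0 = 1
u2 = 0 xor 1 = 1
u3 = 0 xor 1 = 1
u4 = ~(1 /\ 1) = 0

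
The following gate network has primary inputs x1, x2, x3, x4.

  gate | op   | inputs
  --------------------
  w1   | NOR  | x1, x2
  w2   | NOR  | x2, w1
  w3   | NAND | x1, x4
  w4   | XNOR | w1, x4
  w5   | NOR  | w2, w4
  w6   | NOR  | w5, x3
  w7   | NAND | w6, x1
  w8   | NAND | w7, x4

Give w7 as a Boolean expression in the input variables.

(((x2 NOR (x1 NOR x2)) NOR ((x1 NOR x2) XNOR x4)) NOR x3) NAND x1

w1 = x1 NOR x2
w2 = x2 NOR w1 = x2 NOR (x1 NOR x2)
w4 = w1 XNOR x4 = (x1 NOR x2) XNOR x4
w5 = w2 NOR w4 = (x2 NOR (x1 NOR x2)) NOR ((x1 NOR x2) XNOR x4)
w6 = w5 NOR x3 = ((x2 NOR (x1 NOR x2)) NOR ((x1 NOR x2) XNOR x4)) NOR x3
w7 = w6 NAND x1 = (((x2 NOR (x1 NOR x2)) NOR ((x1 NOR x2) XNOR x4)) NOR x3) NAND x1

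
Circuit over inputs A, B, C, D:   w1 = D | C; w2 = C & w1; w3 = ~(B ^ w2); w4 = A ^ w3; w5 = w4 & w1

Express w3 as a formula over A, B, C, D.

w1 = D | C
w2 = C & w1 = C & (D | C)
w3 = ~(B ^ w2) = ~(B ^ (C & (D | C)))

~(B ^ (C & (D | C)))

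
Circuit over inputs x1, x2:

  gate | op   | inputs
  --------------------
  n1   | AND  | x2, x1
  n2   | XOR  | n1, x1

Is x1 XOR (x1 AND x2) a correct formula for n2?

Yes

n1 = x2 AND x1
n2 = n1 XOR x1 = (x2 AND x1) XOR x1
At x1=0, x2=0: circuit gives 0, formula gives 0.
At x1=1, x2=0: circuit gives 1, formula gives 1.
Agrees on all 4 inputs.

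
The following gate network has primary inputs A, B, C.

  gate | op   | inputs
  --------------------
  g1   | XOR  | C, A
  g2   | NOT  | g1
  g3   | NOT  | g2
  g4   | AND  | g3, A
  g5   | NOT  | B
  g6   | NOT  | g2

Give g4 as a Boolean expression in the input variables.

g1 = C XOR A
g2 = NOT g1 = NOT (C XOR A)
g3 = NOT g2 = NOT NOT (C XOR A)
g4 = g3 AND A = NOT NOT (C XOR A) AND A

NOT NOT (C XOR A) AND A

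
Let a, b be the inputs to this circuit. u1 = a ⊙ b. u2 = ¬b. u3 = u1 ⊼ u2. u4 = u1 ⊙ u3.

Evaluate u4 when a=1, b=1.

u1 = 1 ⊙ 1 = 1
u2 = ¬1 = 0
u3 = 1 ⊼ 0 = 1
u4 = 1 ⊙ 1 = 1

1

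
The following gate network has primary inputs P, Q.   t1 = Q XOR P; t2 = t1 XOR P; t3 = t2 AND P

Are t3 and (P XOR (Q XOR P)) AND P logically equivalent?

Yes

t1 = Q XOR P
t2 = t1 XOR P = (Q XOR P) XOR P
t3 = t2 AND P = ((Q XOR P) XOR P) AND P
At P=0, Q=0: circuit gives 0, formula gives 0.
At P=1, Q=1: circuit gives 1, formula gives 1.
Agrees on all 4 inputs.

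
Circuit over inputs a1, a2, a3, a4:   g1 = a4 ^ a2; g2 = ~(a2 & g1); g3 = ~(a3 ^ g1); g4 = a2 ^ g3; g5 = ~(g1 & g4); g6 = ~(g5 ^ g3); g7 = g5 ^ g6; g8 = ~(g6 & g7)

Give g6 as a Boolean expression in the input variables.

g1 = a4 ^ a2
g3 = ~(a3 ^ g1) = ~(a3 ^ (a4 ^ a2))
g4 = a2 ^ g3 = a2 ^ (~(a3 ^ (a4 ^ a2)))
g5 = ~(g1 & g4) = ~((a4 ^ a2) & (a2 ^ (~(a3 ^ (a4 ^ a2)))))
g6 = ~(g5 ^ g3) = ~((~((a4 ^ a2) & (a2 ^ (~(a3 ^ (a4 ^ a2)))))) ^ (~(a3 ^ (a4 ^ a2))))

~((~((a4 ^ a2) & (a2 ^ (~(a3 ^ (a4 ^ a2)))))) ^ (~(a3 ^ (a4 ^ a2))))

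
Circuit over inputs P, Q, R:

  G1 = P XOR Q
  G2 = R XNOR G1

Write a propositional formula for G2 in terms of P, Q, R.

R XNOR (P XOR Q)

G1 = P XOR Q
G2 = R XNOR G1 = R XNOR (P XOR Q)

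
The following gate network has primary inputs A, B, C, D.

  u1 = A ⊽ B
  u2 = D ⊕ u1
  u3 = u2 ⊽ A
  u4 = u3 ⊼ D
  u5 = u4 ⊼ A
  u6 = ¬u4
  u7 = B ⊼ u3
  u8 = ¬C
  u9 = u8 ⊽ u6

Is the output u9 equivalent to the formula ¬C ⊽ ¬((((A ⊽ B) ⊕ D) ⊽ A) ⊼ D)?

Yes

u1 = A ⊽ B
u2 = D ⊕ u1 = D ⊕ (A ⊽ B)
u3 = u2 ⊽ A = (D ⊕ (A ⊽ B)) ⊽ A
u4 = u3 ⊼ D = ((D ⊕ (A ⊽ B)) ⊽ A) ⊼ D
u6 = ¬u4 = ¬(((D ⊕ (A ⊽ B)) ⊽ A) ⊼ D)
u8 = ¬C
u9 = u8 ⊽ u6 = ¬C ⊽ ¬(((D ⊕ (A ⊽ B)) ⊽ A) ⊼ D)
At A=0, B=0, C=0, D=0: circuit gives 0, formula gives 0.
At A=0, B=0, C=1, D=0: circuit gives 1, formula gives 1.
Agrees on all 16 inputs.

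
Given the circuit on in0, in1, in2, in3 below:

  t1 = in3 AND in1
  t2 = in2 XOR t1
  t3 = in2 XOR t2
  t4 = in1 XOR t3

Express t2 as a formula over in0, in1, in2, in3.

t1 = in3 AND in1
t2 = in2 XOR t1 = in2 XOR (in3 AND in1)

in2 XOR (in3 AND in1)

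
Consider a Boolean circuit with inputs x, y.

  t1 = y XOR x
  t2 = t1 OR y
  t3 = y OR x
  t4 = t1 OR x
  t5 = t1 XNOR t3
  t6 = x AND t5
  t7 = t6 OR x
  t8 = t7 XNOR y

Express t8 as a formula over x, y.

((x AND ((y XOR x) XNOR (y OR x))) OR x) XNOR y

t1 = y XOR x
t3 = y OR x
t5 = t1 XNOR t3 = (y XOR x) XNOR (y OR x)
t6 = x AND t5 = x AND ((y XOR x) XNOR (y OR x))
t7 = t6 OR x = (x AND ((y XOR x) XNOR (y OR x))) OR x
t8 = t7 XNOR y = ((x AND ((y XOR x) XNOR (y OR x))) OR x) XNOR y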